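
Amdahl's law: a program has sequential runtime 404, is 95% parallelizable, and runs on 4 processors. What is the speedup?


Amdahl's law: T_p = T × ((1-p) + p/N)
= 404 × ((1-0.95) + 0.95/4)
= 404 × (0.05 + 0.2375)
= 404 × 0.2875
= 116.15
Speedup = 404/116.15
= 3.48×


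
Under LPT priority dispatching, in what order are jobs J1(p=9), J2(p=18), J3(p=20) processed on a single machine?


LPT: sort by longest processing time first
  J3: p=20
  J2: p=18
  J1: p=9
Order: J3 → J2 → J1


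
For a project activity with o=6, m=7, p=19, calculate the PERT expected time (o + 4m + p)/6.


te = (o + 4m + p) / 6
= (6 + 4×7 + 19) / 6
= (6 + 28 + 19) / 6
= 53 / 6
= 8.83


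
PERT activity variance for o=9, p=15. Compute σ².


σ² = ((p - o) / 6)² = (p - o)² / 36
= (15 - 9)² / 36
= 6² / 36
= 36 / 36
= 1.0000


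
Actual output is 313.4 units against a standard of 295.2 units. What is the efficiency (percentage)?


Efficiency = (actual / standard) × 100
= (313.4 / 295.2) × 100
= 106.2%


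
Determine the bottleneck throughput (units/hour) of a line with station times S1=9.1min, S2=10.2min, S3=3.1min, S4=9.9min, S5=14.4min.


Bottleneck = longest station time
Station times: [9.1, 10.2, 3.1, 9.9, 14.4]
Max = 14.4 min
Rate = 60 / 14.4
= 4.17 units/hour (bottleneck: 14.4min)


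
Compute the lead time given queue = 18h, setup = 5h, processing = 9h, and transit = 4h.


Lead time = queue + setup + processing + transit
= 18 + 5 + 9 + 4
= 36 hours


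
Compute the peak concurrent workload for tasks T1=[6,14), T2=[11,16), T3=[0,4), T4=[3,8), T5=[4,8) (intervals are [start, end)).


Check each time point for overlaps:
  t=6: 3 tasks active (T1, T4, T5)
Max concurrent = 3


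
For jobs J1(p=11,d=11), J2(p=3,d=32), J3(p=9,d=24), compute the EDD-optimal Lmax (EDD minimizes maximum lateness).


EDD order: J1 → J3 → J2
Completion and lateness:
  J1: C=11, d=11, L=11-11=0
  J3: C=20, d=24, L=20-24=-4
  J2: C=23, d=32, L=23-32=-9
Lmax = max(0, -4, -9)
= 0


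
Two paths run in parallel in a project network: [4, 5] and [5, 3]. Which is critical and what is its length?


Path A: 4 + 5 = 9
Path B: 5 + 3 = 8
Critical path = longest = max(9, 8)
= 9 (Path A)


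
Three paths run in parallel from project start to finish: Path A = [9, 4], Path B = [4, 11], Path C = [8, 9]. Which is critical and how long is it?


Path A: 9 + 4 = 13
Path B: 4 + 11 = 15
Path C: 8 + 9 = 17
Critical path = longest = max(13, 15, 17)
= 17 (Path C)


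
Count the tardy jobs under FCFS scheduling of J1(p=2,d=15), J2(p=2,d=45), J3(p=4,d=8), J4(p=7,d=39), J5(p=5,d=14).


Completion vs due date:
  J1: C=2, d=15 → on time
  J2: C=4, d=45 → on time
  J3: C=8, d=8 → on time
  J4: C=15, d=39 → on time
  J5: C=20, d=14 → TARDY
Tardy jobs: J5
Count = 1


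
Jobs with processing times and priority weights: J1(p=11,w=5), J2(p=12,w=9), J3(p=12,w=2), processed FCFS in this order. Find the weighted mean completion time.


Completion times:
  J1: C=11, w×C=5×11=55
  J2: C=23, w×C=9×23=207
  J3: C=35, w×C=2×35=70
Sum w×C = 332
Sum w = 16
Weighted avg = 332/16
= 20.75


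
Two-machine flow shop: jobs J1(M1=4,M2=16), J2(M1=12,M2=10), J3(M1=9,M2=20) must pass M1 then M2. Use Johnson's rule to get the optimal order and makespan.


Johnson's rule:
Group 1 (M1≤M2, sort by M1): ['J1', 'J3']
Group 2 (M1>M2, sort desc M2): ['J2']
Sequence: J1 → J3 → J2
Makespan calculation:
  J1: M1 done=4, M2 done=20
  J3: M1 done=13, M2 done=40
  J2: M1 done=25, M2 done=50
= Sequence: J1 → J3 → J2, Makespan: 50


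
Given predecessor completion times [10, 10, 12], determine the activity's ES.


ES = max of all predecessor completion times
Predecessors: [10, 10, 12]
ES = max(10, 10, 12)
= 12


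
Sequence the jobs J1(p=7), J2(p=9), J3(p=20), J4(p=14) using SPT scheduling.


SPT: sort by shortest processing time
  J1: p=7
  J2: p=9
  J4: p=14
  J3: p=20
Order: J1 → J2 → J4 → J3


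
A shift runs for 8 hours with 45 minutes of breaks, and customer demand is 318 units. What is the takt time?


Available = 8×60 - 45 = 435 min
Takt time = 435 / 318
= 1.37 min/unit


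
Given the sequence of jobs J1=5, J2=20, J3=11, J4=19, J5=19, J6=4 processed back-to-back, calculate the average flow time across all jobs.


Completion times:
  J1: completes at 5
  J2: completes at 25
  J3: completes at 36
  J4: completes at 55
  J5: completes at 74
  J6: completes at 78
Sum = 273
Average = 273/6
= 45.50


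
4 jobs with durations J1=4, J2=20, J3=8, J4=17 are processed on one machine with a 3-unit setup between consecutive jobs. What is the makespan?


Makespan = Σ processing + (n-1) × setup
= (4 + 20 + 8 + 17) + (4-1)×3
= 49 + 9
= 58 time units


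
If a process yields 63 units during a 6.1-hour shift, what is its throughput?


Throughput = units / time
= 63 / 6.1
= 10.3 units/hour


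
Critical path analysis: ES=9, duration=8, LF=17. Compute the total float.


EF = ES + duration = 9 + 8 = 17
LS = LF - duration = 17 - 8 = 9
Total Float = LF - EF = 17 - 17
(or LS - ES = 9 - 9)
= 0


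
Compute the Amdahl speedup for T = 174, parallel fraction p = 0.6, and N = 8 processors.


Amdahl's law: T_p = T × ((1-p) + p/N)
= 174 × ((1-0.6) + 0.6/8)
= 174 × (0.40 + 0.0750)
= 174 × 0.4750
= 82.65
Speedup = 174/82.65
= 2.11×


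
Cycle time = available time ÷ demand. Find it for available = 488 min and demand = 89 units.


Cycle time = available time / demand
= 488 / 89
= 5.48 min/unit


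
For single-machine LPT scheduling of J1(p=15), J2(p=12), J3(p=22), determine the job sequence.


LPT: sort by longest processing time first
  J3: p=22
  J1: p=15
  J2: p=12
Order: J3 → J1 → J2


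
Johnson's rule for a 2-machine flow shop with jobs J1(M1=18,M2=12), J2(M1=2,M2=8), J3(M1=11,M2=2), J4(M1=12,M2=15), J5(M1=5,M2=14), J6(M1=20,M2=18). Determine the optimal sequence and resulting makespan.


Johnson's rule:
Group 1 (M1≤M2, sort by M1): ['J2', 'J5', 'J4']
Group 2 (M1>M2, sort desc M2): ['J6', 'J1', 'J3']
Sequence: J2 → J5 → J4 → J6 → J1 → J3
Makespan calculation:
  J2: M1 done=2, M2 done=10
  J5: M1 done=7, M2 done=24
  J4: M1 done=19, M2 done=39
  J6: M1 done=39, M2 done=57
  J1: M1 done=57, M2 done=69
  J3: M1 done=68, M2 done=71
= Sequence: J2 → J5 → J4 → J6 → J1 → J3, Makespan: 71


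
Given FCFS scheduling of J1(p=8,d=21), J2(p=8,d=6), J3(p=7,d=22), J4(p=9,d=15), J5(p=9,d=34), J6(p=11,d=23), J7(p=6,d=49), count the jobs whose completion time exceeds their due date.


Completion vs due date:
  J1: C=8, d=21 → on time
  J2: C=16, d=6 → TARDY
  J3: C=23, d=22 → TARDY
  J4: C=32, d=15 → TARDY
  J5: C=41, d=34 → TARDY
  J6: C=52, d=23 → TARDY
  J7: C=58, d=49 → TARDY
Tardy jobs: J2, J3, J4, J5, J6, J7
Count = 6


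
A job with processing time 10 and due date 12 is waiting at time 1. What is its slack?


Slack = due - current_time - processing
= 12 - 1 - 10
= 1


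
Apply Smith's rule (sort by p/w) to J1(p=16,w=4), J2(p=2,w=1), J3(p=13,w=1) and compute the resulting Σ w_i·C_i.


WSPT order (by p/w): J2 → J1 → J3
  J2: C=2, w·C=1×2=2
  J1: C=18, w·C=4×18=72
  J3: C=31, w·C=1×31=31
Σ w·C = 105
= 105


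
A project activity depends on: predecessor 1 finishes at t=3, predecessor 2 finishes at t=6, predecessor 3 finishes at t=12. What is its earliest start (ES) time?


ES = max of all predecessor completion times
Predecessors: [3, 6, 12]
ES = max(3, 6, 12)
= 12


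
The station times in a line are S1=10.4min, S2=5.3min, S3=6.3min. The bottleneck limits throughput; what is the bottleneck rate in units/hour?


Bottleneck = longest station time
Station times: [10.4, 5.3, 6.3]
Max = 10.4 min
Rate = 60 / 10.4
= 5.77 units/hour (bottleneck: 10.4min)


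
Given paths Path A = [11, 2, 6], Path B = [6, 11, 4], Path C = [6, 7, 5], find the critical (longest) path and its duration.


Path A: 11 + 2 + 6 = 19
Path B: 6 + 11 + 4 = 21
Path C: 6 + 7 + 5 = 18
Critical path = longest = max(19, 21, 18)
= 21 (Path B)


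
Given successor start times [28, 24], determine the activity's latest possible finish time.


LF = min of all successor start times
Successors start at: [28, 24]
LF = min(28, 24)
= 24


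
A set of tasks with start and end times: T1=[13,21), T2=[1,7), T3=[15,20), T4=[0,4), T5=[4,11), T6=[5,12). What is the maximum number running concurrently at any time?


Check each time point for overlaps:
  t=5: 3 tasks active (T2, T5, T6)
Max concurrent = 3


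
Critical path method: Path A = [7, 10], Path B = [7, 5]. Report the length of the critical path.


Path A: 7 + 10 = 17
Path B: 7 + 5 = 12
Critical path = longest = max(17, 12)
= 17 (Path A)


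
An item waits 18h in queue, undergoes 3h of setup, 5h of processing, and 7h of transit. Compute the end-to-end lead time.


Lead time = queue + setup + processing + transit
= 18 + 3 + 5 + 7
= 33 hours


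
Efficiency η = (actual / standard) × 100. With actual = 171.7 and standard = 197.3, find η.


Efficiency = (actual / standard) × 100
= (171.7 / 197.3) × 100
= 87.0%


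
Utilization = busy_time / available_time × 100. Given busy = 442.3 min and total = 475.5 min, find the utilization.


Utilization = busy / total × 100
= 442.3 / 475.5 × 100
= 93.0%


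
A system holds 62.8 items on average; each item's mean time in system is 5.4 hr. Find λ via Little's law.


Little's law: L = λW → λ = L / W
= 62.8 / 5.4
= 11.63 per hour


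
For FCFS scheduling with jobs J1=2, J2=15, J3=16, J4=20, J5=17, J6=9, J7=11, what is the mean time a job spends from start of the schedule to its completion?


Completion times:
  J1: completes at 2
  J2: completes at 17
  J3: completes at 33
  J4: completes at 53
  J5: completes at 70
  J6: completes at 79
  J7: completes at 90
Sum = 344
Average = 344/7
= 49.14


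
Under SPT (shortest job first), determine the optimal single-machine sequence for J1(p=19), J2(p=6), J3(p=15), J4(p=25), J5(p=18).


SPT: sort by shortest processing time
  J2: p=6
  J3: p=15
  J5: p=18
  J1: p=19
  J4: p=25
Order: J2 → J3 → J5 → J1 → J4


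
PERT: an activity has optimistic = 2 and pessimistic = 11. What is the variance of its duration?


σ² = ((p - o) / 6)² = (p - o)² / 36
= (11 - 2)² / 36
= 9² / 36
= 81 / 36
= 2.2500


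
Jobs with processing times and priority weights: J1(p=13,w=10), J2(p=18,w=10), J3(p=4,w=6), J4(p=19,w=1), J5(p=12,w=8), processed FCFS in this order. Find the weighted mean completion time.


Completion times:
  J1: C=13, w×C=10×13=130
  J2: C=31, w×C=10×31=310
  J3: C=35, w×C=6×35=210
  J4: C=54, w×C=1×54=54
  J5: C=66, w×C=8×66=528
Sum w×C = 1232
Sum w = 35
Weighted avg = 1232/35
= 35.20


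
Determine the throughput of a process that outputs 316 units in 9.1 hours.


Throughput = units / time
= 316 / 9.1
= 34.7 units/hour


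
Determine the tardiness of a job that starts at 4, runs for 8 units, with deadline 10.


Completion = start + processing = 4 + 8 = 12
Tardiness = max(0, C - d) = max(0, 12 - 10)
= max(0, 2)
= 2


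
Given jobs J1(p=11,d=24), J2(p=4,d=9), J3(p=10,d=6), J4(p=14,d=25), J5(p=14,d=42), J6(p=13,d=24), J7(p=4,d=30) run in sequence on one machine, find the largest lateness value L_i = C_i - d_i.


Lateness per job (L = C - d):
  J1: C=11, d=24, L=-13
  J2: C=15, d=9, L=6
  J3: C=25, d=6, L=19
  J4: C=39, d=25, L=14
  J5: C=53, d=42, L=11
  J6: C=66, d=24, L=42
  J7: C=70, d=30, L=40
Lmax = max(-13, 6, 19, 14, 11, 42, 40)
= 42


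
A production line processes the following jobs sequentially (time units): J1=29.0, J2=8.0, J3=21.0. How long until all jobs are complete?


Sequential makespan: sum all processing times
= 29.0 + 8.0 + 21.0
= 58.0 time units


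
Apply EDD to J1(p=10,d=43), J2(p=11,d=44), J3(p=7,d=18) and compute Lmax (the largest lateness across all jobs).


EDD order: J3 → J1 → J2
Completion and lateness:
  J3: C=7, d=18, L=7-18=-11
  J1: C=17, d=43, L=17-43=-26
  J2: C=28, d=44, L=28-44=-16
Lmax = max(-11, -26, -16)
= -11


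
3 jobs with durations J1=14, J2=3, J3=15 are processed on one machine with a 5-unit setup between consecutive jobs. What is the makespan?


Makespan = Σ processing + (n-1) × setup
= (14 + 3 + 15) + (3-1)×5
= 32 + 10
= 42 time units


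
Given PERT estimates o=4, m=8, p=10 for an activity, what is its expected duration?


te = (o + 4m + p) / 6
= (4 + 4×8 + 10) / 6
= (4 + 32 + 10) / 6
= 46 / 6
= 7.67


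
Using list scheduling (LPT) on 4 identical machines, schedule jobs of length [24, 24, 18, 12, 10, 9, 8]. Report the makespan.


Jobs (LPT sorted): [24, 24, 18, 12, 10, 9, 8]
Machines: 4
  J=24 → Machine 1 (load: 0+24=24)
  J=24 → Machine 2 (load: 0+24=24)
  J=18 → Machine 3 (load: 0+18=18)
  J=12 → Machine 4 (load: 0+12=12)
  J=10 → Machine 4 (load: 12+10=22)
  J=9 → Machine 3 (load: 18+9=27)
  J=8 → Machine 4 (load: 22+8=30)
Machine loads: [24, 24, 27, 30]
Makespan = max = 30 time units


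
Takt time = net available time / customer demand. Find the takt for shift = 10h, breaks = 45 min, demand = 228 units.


Available = 10×60 - 45 = 555 min
Takt time = 555 / 228
= 2.43 min/unit


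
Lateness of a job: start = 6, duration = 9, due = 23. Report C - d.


Completion = 6 + 9 = 15
Lateness = C - d = 15 - 23
= -8


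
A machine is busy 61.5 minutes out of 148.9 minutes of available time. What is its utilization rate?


Utilization = busy / total × 100
= 61.5 / 148.9 × 100
= 41.3%


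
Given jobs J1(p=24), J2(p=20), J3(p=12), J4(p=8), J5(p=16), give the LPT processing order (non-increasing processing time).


LPT: sort by longest processing time first
  J1: p=24
  J2: p=20
  J5: p=16
  J3: p=12
  J4: p=8
Order: J1 → J2 → J5 → J3 → J4


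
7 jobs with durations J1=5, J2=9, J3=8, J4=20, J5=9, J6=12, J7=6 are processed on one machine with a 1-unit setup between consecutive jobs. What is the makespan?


Makespan = Σ processing + (n-1) × setup
= (5 + 9 + 8 + 20 + 9 + 12 + 6) + (7-1)×1
= 69 + 6
= 75 time units


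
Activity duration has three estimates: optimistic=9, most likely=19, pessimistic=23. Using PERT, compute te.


te = (o + 4m + p) / 6
= (9 + 4×19 + 23) / 6
= (9 + 76 + 23) / 6
= 108 / 6
= 18.00


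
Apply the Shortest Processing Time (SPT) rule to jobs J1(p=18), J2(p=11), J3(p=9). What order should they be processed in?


SPT: sort by shortest processing time
  J3: p=9
  J2: p=11
  J1: p=18
Order: J3 → J2 → J1


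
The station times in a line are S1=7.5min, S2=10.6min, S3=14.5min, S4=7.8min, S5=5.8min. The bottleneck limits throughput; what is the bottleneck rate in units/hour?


Bottleneck = longest station time
Station times: [7.5, 10.6, 14.5, 7.8, 5.8]
Max = 14.5 min
Rate = 60 / 14.5
= 4.14 units/hour (bottleneck: 14.5min)


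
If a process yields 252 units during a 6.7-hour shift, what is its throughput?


Throughput = units / time
= 252 / 6.7
= 37.6 units/hour


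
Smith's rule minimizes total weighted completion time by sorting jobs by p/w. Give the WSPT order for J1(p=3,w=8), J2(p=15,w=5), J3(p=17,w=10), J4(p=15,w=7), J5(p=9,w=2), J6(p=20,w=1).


WSPT (Smith's rule): sort by p/w ascending
  J1: p/w = 3/8 = 0.375
  J3: p/w = 17/10 = 1.700
  J4: p/w = 15/7 = 2.143
  J2: p/w = 15/5 = 3.000
  J5: p/w = 9/2 = 4.500
  J6: p/w = 20/1 = 20.000
Order: J1 → J3 → J4 → J2 → J5 → J6


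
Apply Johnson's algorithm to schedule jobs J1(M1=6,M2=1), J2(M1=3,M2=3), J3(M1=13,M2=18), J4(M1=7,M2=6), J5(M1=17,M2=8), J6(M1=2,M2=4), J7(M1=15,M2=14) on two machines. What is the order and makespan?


Johnson's rule:
Group 1 (M1≤M2, sort by M1): ['J6', 'J2', 'J3']
Group 2 (M1>M2, sort desc M2): ['J7', 'J5', 'J4', 'J1']
Sequence: J6 → J2 → J3 → J7 → J5 → J4 → J1
Makespan calculation:
  J6: M1 done=2, M2 done=6
  J2: M1 done=5, M2 done=9
  J3: M1 done=18, M2 done=36
  J7: M1 done=33, M2 done=50
  J5: M1 done=50, M2 done=58
  J4: M1 done=57, M2 done=64
  J1: M1 done=63, M2 done=65
= Sequence: J6 → J2 → J3 → J7 → J5 → J4 → J1, Makespan: 65


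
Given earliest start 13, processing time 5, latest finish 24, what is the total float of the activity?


EF = ES + duration = 13 + 5 = 18
LS = LF - duration = 24 - 5 = 19
Total Float = LF - EF = 24 - 18
(or LS - ES = 19 - 13)
= 6


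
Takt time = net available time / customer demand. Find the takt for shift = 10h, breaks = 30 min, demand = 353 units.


Available = 10×60 - 30 = 570 min
Takt time = 570 / 353
= 1.61 min/unit


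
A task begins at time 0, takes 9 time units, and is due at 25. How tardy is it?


Completion = start + processing = 0 + 9 = 9
Tardiness = max(0, C - d) = max(0, 9 - 25)
= max(0, -16)
= 0


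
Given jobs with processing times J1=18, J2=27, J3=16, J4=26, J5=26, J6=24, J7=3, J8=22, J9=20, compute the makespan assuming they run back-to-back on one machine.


Sequential makespan: sum all processing times
= 18 + 27 + 16 + 26 + 26 + 24 + 3 + 22 + 20
= 182 time units


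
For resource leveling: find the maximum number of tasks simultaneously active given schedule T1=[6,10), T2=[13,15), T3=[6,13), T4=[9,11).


Check each time point for overlaps:
  t=9: 3 tasks active (T1, T3, T4)
Max concurrent = 3


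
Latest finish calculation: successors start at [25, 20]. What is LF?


LF = min of all successor start times
Successors start at: [25, 20]
LF = min(25, 20)
= 20


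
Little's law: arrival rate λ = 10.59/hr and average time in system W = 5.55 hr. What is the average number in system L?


Little's law: L = λ × W
= 10.59 × 5.55
= 58.77


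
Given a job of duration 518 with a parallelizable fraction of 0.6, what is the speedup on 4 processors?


Amdahl's law: T_p = T × ((1-p) + p/N)
= 518 × ((1-0.6) + 0.6/4)
= 518 × (0.40 + 0.1500)
= 518 × 0.5500
= 284.90
Speedup = 518/284.90
= 1.82×


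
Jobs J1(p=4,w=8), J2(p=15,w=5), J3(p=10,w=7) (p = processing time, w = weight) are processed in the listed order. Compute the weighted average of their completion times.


Completion times:
  J1: C=4, w×C=8×4=32
  J2: C=19, w×C=5×19=95
  J3: C=29, w×C=7×29=203
Sum w×C = 330
Sum w = 20
Weighted avg = 330/20
= 16.50


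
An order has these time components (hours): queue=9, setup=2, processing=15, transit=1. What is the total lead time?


Lead time = queue + setup + processing + transit
= 9 + 2 + 15 + 1
= 27 hours


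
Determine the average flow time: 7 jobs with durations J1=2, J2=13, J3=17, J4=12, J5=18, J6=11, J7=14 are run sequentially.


Completion times:
  J1: completes at 2
  J2: completes at 15
  J3: completes at 32
  J4: completes at 44
  J5: completes at 62
  J6: completes at 73
  J7: completes at 87
Sum = 315
Average = 315/7
= 45.00


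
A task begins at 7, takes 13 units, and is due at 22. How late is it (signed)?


Completion = 7 + 13 = 20
Lateness = C - d = 20 - 22
= -2


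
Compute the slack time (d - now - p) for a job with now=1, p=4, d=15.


Slack = due - current_time - processing
= 15 - 1 - 4
= 10


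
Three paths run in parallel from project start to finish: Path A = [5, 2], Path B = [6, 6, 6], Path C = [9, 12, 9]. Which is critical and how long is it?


Path A: 5 + 2 = 7
Path B: 6 + 6 + 6 = 18
Path C: 9 + 12 + 9 = 30
Critical path = longest = max(7, 18, 30)
= 30 (Path C)


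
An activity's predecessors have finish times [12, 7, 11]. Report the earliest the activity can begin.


ES = max of all predecessor completion times
Predecessors: [12, 7, 11]
ES = max(12, 7, 11)
= 12


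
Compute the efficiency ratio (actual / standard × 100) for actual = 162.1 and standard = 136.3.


Efficiency = (actual / standard) × 100
= (162.1 / 136.3) × 100
= 118.9%


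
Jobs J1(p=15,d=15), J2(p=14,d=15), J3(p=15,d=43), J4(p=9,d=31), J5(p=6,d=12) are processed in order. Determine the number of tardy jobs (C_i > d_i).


Completion vs due date:
  J1: C=15, d=15 → on time
  J2: C=29, d=15 → TARDY
  J3: C=44, d=43 → TARDY
  J4: C=53, d=31 → TARDY
  J5: C=59, d=12 → TARDY
Tardy jobs: J2, J3, J4, J5
Count = 4


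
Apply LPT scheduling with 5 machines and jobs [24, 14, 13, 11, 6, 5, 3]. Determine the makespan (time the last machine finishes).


Jobs (LPT sorted): [24, 14, 13, 11, 6, 5, 3]
Machines: 5
  J=24 → Machine 1 (load: 0+24=24)
  J=14 → Machine 2 (load: 0+14=14)
  J=13 → Machine 3 (load: 0+13=13)
  J=11 → Machine 4 (load: 0+11=11)
  J=6 → Machine 5 (load: 0+6=6)
  J=5 → Machine 5 (load: 6+5=11)
  J=3 → Machine 4 (load: 11+3=14)
Machine loads: [24, 14, 13, 14, 11]
Makespan = max = 24 time units


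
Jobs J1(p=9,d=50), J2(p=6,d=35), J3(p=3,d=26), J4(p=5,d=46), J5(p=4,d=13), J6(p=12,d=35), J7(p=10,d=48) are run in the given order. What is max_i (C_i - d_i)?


Lateness per job (L = C - d):
  J1: C=9, d=50, L=-41
  J2: C=15, d=35, L=-20
  J3: C=18, d=26, L=-8
  J4: C=23, d=46, L=-23
  J5: C=27, d=13, L=14
  J6: C=39, d=35, L=4
  J7: C=49, d=48, L=1
Lmax = max(-41, -20, -8, -23, 14, 4, 1)
= 14


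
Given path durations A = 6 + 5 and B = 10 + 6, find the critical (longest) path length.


Path A: 6 + 5 = 11
Path B: 10 + 6 = 16
Critical path = longest = max(11, 16)
= 16 (Path B)


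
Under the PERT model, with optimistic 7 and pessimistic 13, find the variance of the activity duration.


σ² = ((p - o) / 6)² = (p - o)² / 36
= (13 - 7)² / 36
= 6² / 36
= 36 / 36
= 1.0000


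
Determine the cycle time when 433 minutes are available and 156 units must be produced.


Cycle time = available time / demand
= 433 / 156
= 2.78 min/unit


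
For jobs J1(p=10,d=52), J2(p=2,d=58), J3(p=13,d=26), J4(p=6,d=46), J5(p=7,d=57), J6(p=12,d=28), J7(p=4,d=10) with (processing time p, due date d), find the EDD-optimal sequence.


EDD: sort by earliest due date
  J7: d=10, p=4
  J3: d=26, p=13
  J6: d=28, p=12
  J4: d=46, p=6
  J1: d=52, p=10
  J5: d=57, p=7
  J2: d=58, p=2
Order: J7 → J3 → J6 → J4 → J1 → J5 → J2


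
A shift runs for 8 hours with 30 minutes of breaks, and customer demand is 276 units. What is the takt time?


Available = 8×60 - 30 = 450 min
Takt time = 450 / 276
= 1.63 min/unit


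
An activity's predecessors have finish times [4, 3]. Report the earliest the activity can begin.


ES = max of all predecessor completion times
Predecessors: [4, 3]
ES = max(4, 3)
= 4


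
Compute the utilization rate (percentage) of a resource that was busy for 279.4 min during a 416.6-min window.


Utilization = busy / total × 100
= 279.4 / 416.6 × 100
= 67.1%


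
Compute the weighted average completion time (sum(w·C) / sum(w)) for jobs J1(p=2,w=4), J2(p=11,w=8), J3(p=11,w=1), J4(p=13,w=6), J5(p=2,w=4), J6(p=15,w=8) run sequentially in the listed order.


Completion times:
  J1: C=2, w×C=4×2=8
  J2: C=13, w×C=8×13=104
  J3: C=24, w×C=1×24=24
  J4: C=37, w×C=6×37=222
  J5: C=39, w×C=4×39=156
  J6: C=54, w×C=8×54=432
Sum w×C = 946
Sum w = 31
Weighted avg = 946/31
= 30.52


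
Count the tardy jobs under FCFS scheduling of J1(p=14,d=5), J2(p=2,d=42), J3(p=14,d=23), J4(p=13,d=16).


Completion vs due date:
  J1: C=14, d=5 → TARDY
  J2: C=16, d=42 → on time
  J3: C=30, d=23 → TARDY
  J4: C=43, d=16 → TARDY
Tardy jobs: J1, J3, J4
Count = 3


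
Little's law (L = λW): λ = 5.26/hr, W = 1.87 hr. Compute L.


Little's law: L = λ × W
= 5.26 × 1.87
= 9.84


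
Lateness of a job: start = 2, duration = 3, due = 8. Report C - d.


Completion = 2 + 3 = 5
Lateness = C - d = 5 - 8
= -3


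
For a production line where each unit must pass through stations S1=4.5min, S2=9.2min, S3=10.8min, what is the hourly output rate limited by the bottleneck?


Bottleneck = longest station time
Station times: [4.5, 9.2, 10.8]
Max = 10.8 min
Rate = 60 / 10.8
= 5.56 units/hour (bottleneck: 10.8min)


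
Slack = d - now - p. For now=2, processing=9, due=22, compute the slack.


Slack = due - current_time - processing
= 22 - 2 - 9
= 11


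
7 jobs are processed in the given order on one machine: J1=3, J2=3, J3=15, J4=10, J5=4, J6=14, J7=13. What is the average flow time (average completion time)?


Completion times:
  J1: completes at 3
  J2: completes at 6
  J3: completes at 21
  J4: completes at 31
  J5: completes at 35
  J6: completes at 49
  J7: completes at 62
Sum = 207
Average = 207/7
= 29.57


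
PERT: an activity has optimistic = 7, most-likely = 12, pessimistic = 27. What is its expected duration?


te = (o + 4m + p) / 6
= (7 + 4×12 + 27) / 6
= (7 + 48 + 27) / 6
= 82 / 6
= 13.67


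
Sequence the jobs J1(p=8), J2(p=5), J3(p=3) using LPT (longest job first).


LPT: sort by longest processing time first
  J1: p=8
  J2: p=5
  J3: p=3
Order: J1 → J2 → J3


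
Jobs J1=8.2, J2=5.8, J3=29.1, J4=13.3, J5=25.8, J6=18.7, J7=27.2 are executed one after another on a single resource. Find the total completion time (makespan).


Sequential makespan: sum all processing times
= 8.2 + 5.8 + 29.1 + 13.3 + 25.8 + 18.7 + 27.2
= 128.1 time units


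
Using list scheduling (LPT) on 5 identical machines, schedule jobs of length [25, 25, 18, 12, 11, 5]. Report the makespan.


Jobs (LPT sorted): [25, 25, 18, 12, 11, 5]
Machines: 5
  J=25 → Machine 1 (load: 0+25=25)
  J=25 → Machine 2 (load: 0+25=25)
  J=18 → Machine 3 (load: 0+18=18)
  J=12 → Machine 4 (load: 0+12=12)
  J=11 → Machine 5 (load: 0+11=11)
  J=5 → Machine 5 (load: 11+5=16)
Machine loads: [25, 25, 18, 12, 16]
Makespan = max = 25 time units


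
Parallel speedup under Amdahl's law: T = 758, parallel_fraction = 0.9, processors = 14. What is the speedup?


Amdahl's law: T_p = T × ((1-p) + p/N)
= 758 × ((1-0.9) + 0.9/14)
= 758 × (0.10 + 0.0643)
= 758 × 0.1643
= 124.53
Speedup = 758/124.53
= 6.09×


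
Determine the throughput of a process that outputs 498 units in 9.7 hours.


Throughput = units / time
= 498 / 9.7
= 51.3 units/hour


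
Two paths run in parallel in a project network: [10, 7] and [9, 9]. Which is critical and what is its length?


Path A: 10 + 7 = 17
Path B: 9 + 9 = 18
Critical path = longest = max(17, 18)
= 18 (Path B)


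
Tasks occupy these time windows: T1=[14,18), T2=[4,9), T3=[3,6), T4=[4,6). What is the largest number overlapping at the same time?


Check each time point for overlaps:
  t=4: 3 tasks active (T2, T3, T4)
Max concurrent = 3


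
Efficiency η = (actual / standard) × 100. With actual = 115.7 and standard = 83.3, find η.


Efficiency = (actual / standard) × 100
= (115.7 / 83.3) × 100
= 138.9%


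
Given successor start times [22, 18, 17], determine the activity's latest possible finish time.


LF = min of all successor start times
Successors start at: [22, 18, 17]
LF = min(22, 18, 17)
= 17


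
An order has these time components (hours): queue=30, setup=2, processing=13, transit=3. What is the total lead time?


Lead time = queue + setup + processing + transit
= 30 + 2 + 13 + 3
= 48 hours


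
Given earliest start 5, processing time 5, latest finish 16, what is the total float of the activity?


EF = ES + duration = 5 + 5 = 10
LS = LF - duration = 16 - 5 = 11
Total Float = LF - EF = 16 - 10
(or LS - ES = 11 - 5)
= 6


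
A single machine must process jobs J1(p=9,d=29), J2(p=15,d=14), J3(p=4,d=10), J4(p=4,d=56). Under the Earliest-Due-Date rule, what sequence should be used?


EDD: sort by earliest due date
  J3: d=10, p=4
  J2: d=14, p=15
  J1: d=29, p=9
  J4: d=56, p=4
Order: J3 → J2 → J1 → J4


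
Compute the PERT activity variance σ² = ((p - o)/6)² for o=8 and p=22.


σ² = ((p - o) / 6)² = (p - o)² / 36
= (22 - 8)² / 36
= 14² / 36
= 196 / 36
= 5.4444


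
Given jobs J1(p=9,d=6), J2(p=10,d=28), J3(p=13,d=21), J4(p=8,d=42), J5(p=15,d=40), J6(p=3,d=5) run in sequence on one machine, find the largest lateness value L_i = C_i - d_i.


Lateness per job (L = C - d):
  J1: C=9, d=6, L=3
  J2: C=19, d=28, L=-9
  J3: C=32, d=21, L=11
  J4: C=40, d=42, L=-2
  J5: C=55, d=40, L=15
  J6: C=58, d=5, L=53
Lmax = max(3, -9, 11, -2, 15, 53)
= 53


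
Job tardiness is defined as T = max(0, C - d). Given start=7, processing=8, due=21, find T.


Completion = start + processing = 7 + 8 = 15
Tardiness = max(0, C - d) = max(0, 15 - 21)
= max(0, -6)
= 0


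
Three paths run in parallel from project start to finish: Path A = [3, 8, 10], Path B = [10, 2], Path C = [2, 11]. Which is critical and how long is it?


Path A: 3 + 8 + 10 = 21
Path B: 10 + 2 = 12
Path C: 2 + 11 = 13
Critical path = longest = max(21, 12, 13)
= 21 (Path A)


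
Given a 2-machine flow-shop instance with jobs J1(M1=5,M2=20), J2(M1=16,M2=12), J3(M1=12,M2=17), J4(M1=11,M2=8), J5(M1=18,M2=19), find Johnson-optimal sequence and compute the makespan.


Johnson's rule:
Group 1 (M1≤M2, sort by M1): ['J1', 'J3', 'J5']
Group 2 (M1>M2, sort desc M2): ['J2', 'J4']
Sequence: J1 → J3 → J5 → J2 → J4
Makespan calculation:
  J1: M1 done=5, M2 done=25
  J3: M1 done=17, M2 done=42
  J5: M1 done=35, M2 done=61
  J2: M1 done=51, M2 done=73
  J4: M1 done=62, M2 done=81
= Sequence: J1 → J3 → J5 → J2 → J4, Makespan: 81


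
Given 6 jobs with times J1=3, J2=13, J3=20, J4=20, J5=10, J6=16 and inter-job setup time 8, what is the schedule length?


Makespan = Σ processing + (n-1) × setup
= (3 + 13 + 20 + 20 + 10 + 16) + (6-1)×8
= 82 + 40
= 122 time units


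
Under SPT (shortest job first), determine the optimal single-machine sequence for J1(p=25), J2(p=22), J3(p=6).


SPT: sort by shortest processing time
  J3: p=6
  J2: p=22
  J1: p=25
Order: J3 → J2 → J1


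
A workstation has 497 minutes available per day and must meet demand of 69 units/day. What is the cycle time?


Cycle time = available time / demand
= 497 / 69
= 7.20 min/unit


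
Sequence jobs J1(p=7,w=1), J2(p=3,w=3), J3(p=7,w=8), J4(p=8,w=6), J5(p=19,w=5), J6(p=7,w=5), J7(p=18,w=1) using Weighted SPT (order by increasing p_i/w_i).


WSPT (Smith's rule): sort by p/w ascending
  J3: p/w = 7/8 = 0.875
  J2: p/w = 3/3 = 1.000
  J4: p/w = 8/6 = 1.333
  J6: p/w = 7/5 = 1.400
  J5: p/w = 19/5 = 3.800
  J1: p/w = 7/1 = 7.000
  J7: p/w = 18/1 = 18.000
Order: J3 → J2 → J4 → J6 → J5 → J1 → J7


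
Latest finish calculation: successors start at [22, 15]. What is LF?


LF = min of all successor start times
Successors start at: [22, 15]
LF = min(22, 15)
= 15


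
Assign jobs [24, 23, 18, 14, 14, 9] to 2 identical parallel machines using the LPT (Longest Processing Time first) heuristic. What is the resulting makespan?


Jobs (LPT sorted): [24, 23, 18, 14, 14, 9]
Machines: 2
  J=24 → Machine 1 (load: 0+24=24)
  J=23 → Machine 2 (load: 0+23=23)
  J=18 → Machine 2 (load: 23+18=41)
  J=14 → Machine 1 (load: 24+14=38)
  J=14 → Machine 1 (load: 38+14=52)
  J=9 → Machine 2 (load: 41+9=50)
Machine loads: [52, 50]
Makespan = max = 52 time units


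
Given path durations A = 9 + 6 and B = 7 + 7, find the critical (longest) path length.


Path A: 9 + 6 = 15
Path B: 7 + 7 = 14
Critical path = longest = max(15, 14)
= 15 (Path A)


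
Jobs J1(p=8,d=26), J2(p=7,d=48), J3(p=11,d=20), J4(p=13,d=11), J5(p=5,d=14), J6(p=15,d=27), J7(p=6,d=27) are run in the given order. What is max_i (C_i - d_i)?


Lateness per job (L = C - d):
  J1: C=8, d=26, L=-18
  J2: C=15, d=48, L=-33
  J3: C=26, d=20, L=6
  J4: C=39, d=11, L=28
  J5: C=44, d=14, L=30
  J6: C=59, d=27, L=32
  J7: C=65, d=27, L=38
Lmax = max(-18, -33, 6, 28, 30, 32, 38)
= 38


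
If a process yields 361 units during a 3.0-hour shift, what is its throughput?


Throughput = units / time
= 361 / 3.0
= 120.3 units/hour


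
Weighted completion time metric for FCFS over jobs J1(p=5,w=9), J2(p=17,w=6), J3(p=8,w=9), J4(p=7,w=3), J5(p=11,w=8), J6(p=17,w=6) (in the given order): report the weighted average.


Completion times:
  J1: C=5, w×C=9×5=45
  J2: C=22, w×C=6×22=132
  J3: C=30, w×C=9×30=270
  J4: C=37, w×C=3×37=111
  J5: C=48, w×C=8×48=384
  J6: C=65, w×C=6×65=390
Sum w×C = 1332
Sum w = 41
Weighted avg = 1332/41
= 32.49


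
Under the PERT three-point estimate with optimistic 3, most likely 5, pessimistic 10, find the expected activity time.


te = (o + 4m + p) / 6
= (3 + 4×5 + 10) / 6
= (3 + 20 + 10) / 6
= 33 / 6
= 5.50


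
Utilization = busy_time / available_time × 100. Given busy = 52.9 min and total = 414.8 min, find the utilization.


Utilization = busy / total × 100
= 52.9 / 414.8 × 100
= 12.8%


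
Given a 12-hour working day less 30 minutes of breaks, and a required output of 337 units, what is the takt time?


Available = 12×60 - 30 = 690 min
Takt time = 690 / 337
= 2.05 min/unit


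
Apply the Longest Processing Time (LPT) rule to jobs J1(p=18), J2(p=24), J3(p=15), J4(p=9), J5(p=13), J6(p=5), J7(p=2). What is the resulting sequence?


LPT: sort by longest processing time first
  J2: p=24
  J1: p=18
  J3: p=15
  J5: p=13
  J4: p=9
  J6: p=5
  J7: p=2
Order: J2 → J1 → J3 → J5 → J4 → J6 → J7


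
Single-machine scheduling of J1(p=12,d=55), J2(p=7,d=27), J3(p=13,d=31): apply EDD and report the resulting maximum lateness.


EDD order: J2 → J3 → J1
Completion and lateness:
  J2: C=7, d=27, L=7-27=-20
  J3: C=20, d=31, L=20-31=-11
  J1: C=32, d=55, L=32-55=-23
Lmax = max(-20, -11, -23)
= -11


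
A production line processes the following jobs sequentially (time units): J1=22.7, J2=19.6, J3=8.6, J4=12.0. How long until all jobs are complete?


Sequential makespan: sum all processing times
= 22.7 + 19.6 + 8.6 + 12.0
= 62.9 time units


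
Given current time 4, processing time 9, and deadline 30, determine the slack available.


Slack = due - current_time - processing
= 30 - 4 - 9
= 17


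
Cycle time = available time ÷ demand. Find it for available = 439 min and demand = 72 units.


Cycle time = available time / demand
= 439 / 72
= 6.10 min/unit


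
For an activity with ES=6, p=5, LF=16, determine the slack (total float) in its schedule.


EF = ES + duration = 6 + 5 = 11
LS = LF - duration = 16 - 5 = 11
Total Float = LF - EF = 16 - 11
(or LS - ES = 11 - 6)
= 5


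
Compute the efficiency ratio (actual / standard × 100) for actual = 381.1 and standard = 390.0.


Efficiency = (actual / standard) × 100
= (381.1 / 390.0) × 100
= 97.7%


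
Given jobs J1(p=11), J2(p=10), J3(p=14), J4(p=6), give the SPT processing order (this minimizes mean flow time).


SPT: sort by shortest processing time
  J4: p=6
  J2: p=10
  J1: p=11
  J3: p=14
Order: J4 → J2 → J1 → J3


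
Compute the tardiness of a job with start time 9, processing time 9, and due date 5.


Completion = start + processing = 9 + 9 = 18
Tardiness = max(0, C - d) = max(0, 18 - 5)
= max(0, 13)
= 13


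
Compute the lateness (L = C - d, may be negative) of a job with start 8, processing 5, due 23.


Completion = 8 + 5 = 13
Lateness = C - d = 13 - 23
= -10


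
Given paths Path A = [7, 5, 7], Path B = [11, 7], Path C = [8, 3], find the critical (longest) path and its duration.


Path A: 7 + 5 + 7 = 19
Path B: 11 + 7 = 18
Path C: 8 + 3 = 11
Critical path = longest = max(19, 18, 11)
= 19 (Path A)


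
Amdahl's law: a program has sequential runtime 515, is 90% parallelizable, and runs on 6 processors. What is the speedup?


Amdahl's law: T_p = T × ((1-p) + p/N)
= 515 × ((1-0.9) + 0.9/6)
= 515 × (0.10 + 0.1500)
= 515 × 0.2500
= 128.75
Speedup = 515/128.75
= 4.00×


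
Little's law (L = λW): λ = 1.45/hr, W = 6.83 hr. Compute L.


Little's law: L = λ × W
= 1.45 × 6.83
= 9.90


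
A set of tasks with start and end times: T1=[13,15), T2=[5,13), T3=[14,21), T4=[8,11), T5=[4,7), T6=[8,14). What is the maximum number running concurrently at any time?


Check each time point for overlaps:
  t=8: 3 tasks active (T2, T4, T6)
Max concurrent = 3


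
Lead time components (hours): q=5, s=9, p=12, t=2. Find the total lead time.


Lead time = queue + setup + processing + transit
= 5 + 9 + 12 + 2
= 28 hours


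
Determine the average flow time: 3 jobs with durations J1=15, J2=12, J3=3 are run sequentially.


Completion times:
  J1: completes at 15
  J2: completes at 27
  J3: completes at 30
Sum = 72
Average = 72/3
= 24.00


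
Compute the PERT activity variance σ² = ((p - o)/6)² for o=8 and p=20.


σ² = ((p - o) / 6)² = (p - o)² / 36
= (20 - 8)² / 36
= 12² / 36
= 144 / 36
= 4.0000


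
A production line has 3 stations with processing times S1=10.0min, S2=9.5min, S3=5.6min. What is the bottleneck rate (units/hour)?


Bottleneck = longest station time
Station times: [10.0, 9.5, 5.6]
Max = 10.0 min
Rate = 60 / 10.0
= 6.00 units/hour (bottleneck: 10.0min)


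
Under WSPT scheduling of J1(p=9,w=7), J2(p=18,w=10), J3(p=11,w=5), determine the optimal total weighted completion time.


WSPT order (by p/w): J1 → J2 → J3
  J1: C=9, w·C=7×9=63
  J2: C=27, w·C=10×27=270
  J3: C=38, w·C=5×38=190
Σ w·C = 523
= 523


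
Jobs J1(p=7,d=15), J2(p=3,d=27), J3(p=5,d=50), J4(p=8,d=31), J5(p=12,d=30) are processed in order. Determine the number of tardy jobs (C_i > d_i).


Completion vs due date:
  J1: C=7, d=15 → on time
  J2: C=10, d=27 → on time
  J3: C=15, d=50 → on time
  J4: C=23, d=31 → on time
  J5: C=35, d=30 → TARDY
Tardy jobs: J5
Count = 1


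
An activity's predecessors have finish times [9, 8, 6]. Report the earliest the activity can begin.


ES = max of all predecessor completion times
Predecessors: [9, 8, 6]
ES = max(9, 8, 6)
= 9


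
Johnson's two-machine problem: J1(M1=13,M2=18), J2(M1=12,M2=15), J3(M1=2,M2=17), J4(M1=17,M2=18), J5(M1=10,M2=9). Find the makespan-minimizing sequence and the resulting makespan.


Johnson's rule:
Group 1 (M1≤M2, sort by M1): ['J3', 'J2', 'J1', 'J4']
Group 2 (M1>M2, sort desc M2): ['J5']
Sequence: J3 → J2 → J1 → J4 → J5
Makespan calculation:
  J3: M1 done=2, M2 done=19
  J2: M1 done=14, M2 done=34
  J1: M1 done=27, M2 done=52
  J4: M1 done=44, M2 done=70
  J5: M1 done=54, M2 done=79
= Sequence: J3 → J2 → J1 → J4 → J5, Makespan: 79


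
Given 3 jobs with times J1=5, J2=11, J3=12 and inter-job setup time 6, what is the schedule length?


Makespan = Σ processing + (n-1) × setup
= (5 + 11 + 12) + (3-1)×6
= 28 + 12
= 40 time units


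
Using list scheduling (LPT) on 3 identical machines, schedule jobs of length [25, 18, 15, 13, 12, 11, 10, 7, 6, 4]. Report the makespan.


Jobs (LPT sorted): [25, 18, 15, 13, 12, 11, 10, 7, 6, 4]
Machines: 3
  J=25 → Machine 1 (load: 0+25=25)
  J=18 → Machine 2 (load: 0+18=18)
  J=15 → Machine 3 (load: 0+15=15)
  J=13 → Machine 3 (load: 15+13=28)
  J=12 → Machine 2 (load: 18+12=30)
  J=11 → Machine 1 (load: 25+11=36)
  J=10 → Machine 3 (load: 28+10=38)
  J=7 → Machine 2 (load: 30+7=37)
  J=6 → Machine 1 (load: 36+6=42)
  J=4 → Machine 2 (load: 37+4=41)
Machine loads: [42, 41, 38]
Makespan = max = 42 time units


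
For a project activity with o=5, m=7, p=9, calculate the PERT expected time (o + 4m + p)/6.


te = (o + 4m + p) / 6
= (5 + 4×7 + 9) / 6
= (5 + 28 + 9) / 6
= 42 / 6
= 7.00


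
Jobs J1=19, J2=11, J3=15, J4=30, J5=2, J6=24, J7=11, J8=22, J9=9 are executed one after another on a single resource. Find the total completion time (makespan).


Sequential makespan: sum all processing times
= 19 + 11 + 15 + 30 + 2 + 24 + 11 + 22 + 9
= 143 time units


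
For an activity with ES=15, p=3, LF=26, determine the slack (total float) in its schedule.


EF = ES + duration = 15 + 3 = 18
LS = LF - duration = 26 - 3 = 23
Total Float = LF - EF = 26 - 18
(or LS - ES = 23 - 15)
= 8


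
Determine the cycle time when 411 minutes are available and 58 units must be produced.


Cycle time = available time / demand
= 411 / 58
= 7.09 min/unit


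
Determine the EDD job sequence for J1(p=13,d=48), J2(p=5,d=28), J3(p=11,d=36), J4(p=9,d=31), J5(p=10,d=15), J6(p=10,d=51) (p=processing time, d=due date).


EDD: sort by earliest due date
  J5: d=15, p=10
  J2: d=28, p=5
  J4: d=31, p=9
  J3: d=36, p=11
  J1: d=48, p=13
  J6: d=51, p=10
Order: J5 → J2 → J4 → J3 → J1 → J6
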